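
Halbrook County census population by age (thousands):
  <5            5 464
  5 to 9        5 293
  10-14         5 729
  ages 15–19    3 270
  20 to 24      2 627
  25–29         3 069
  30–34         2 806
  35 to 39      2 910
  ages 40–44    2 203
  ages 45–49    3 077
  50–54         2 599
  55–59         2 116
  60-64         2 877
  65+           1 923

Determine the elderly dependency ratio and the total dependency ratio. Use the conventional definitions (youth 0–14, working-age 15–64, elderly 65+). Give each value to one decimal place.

Old-age dependency ratio: 7.0
Total dependency ratio: 66.8

0–14: 5 464 + 5 293 + 5 729 = 16 486
15–64: 3 270 + 2 627 + 3 069 + 2 806 + 2 910 + 2 203 + 3 077 + 2 599 + 2 116 + 2 877 = 27 554
65+: 1 923
Old-age dependency ratio = 1 923 / 27 554 × 100 = 7.0
Total dependency ratio = (16 486 + 1 923) / 27 554 × 100 = 18 409 / 27 554 × 100 = 66.8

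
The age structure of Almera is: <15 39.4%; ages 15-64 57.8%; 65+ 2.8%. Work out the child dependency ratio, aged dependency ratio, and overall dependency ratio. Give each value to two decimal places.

Youth dependency ratio = 39.4 / 57.8 × 100 = 68.17
Old-age dependency ratio = 2.8 / 57.8 × 100 = 4.84
Total dependency ratio = (39.4 + 2.8) / 57.8 × 100 = 42.2 / 57.8 × 100 = 73.01

Youth dependency ratio: 68.17
Old-age dependency ratio: 4.84
Total dependency ratio: 73.01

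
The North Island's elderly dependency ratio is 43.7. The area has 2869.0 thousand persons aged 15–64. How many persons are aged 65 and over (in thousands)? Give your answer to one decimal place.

Old-age dependency ratio = elderly / working-age × 100
43.7 = E / 2869.0 × 100
⇒ 1253.8

Aged 65 and over: 1253.8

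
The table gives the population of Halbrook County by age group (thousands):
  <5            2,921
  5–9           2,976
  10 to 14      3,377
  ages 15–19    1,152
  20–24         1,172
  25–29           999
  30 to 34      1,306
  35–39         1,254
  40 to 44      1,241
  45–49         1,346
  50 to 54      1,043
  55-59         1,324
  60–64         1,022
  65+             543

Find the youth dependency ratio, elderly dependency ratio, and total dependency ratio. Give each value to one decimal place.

Youth dependency ratio: 78.2
Old-age dependency ratio: 4.6
Total dependency ratio: 82.8

0–14: 2,921 + 2,976 + 3,377 = 9,274
15–64: 1,152 + 1,172 + 999 + 1,306 + 1,254 + 1,241 + 1,346 + 1,043 + 1,324 + 1,022 = 11,859
65+: 543
Youth dependency ratio = 9,274 / 11,859 × 100 = 78.2
Old-age dependency ratio = 543 / 11,859 × 100 = 4.6
Total dependency ratio = (9,274 + 543) / 11,859 × 100 = 9,817 / 11,859 × 100 = 82.8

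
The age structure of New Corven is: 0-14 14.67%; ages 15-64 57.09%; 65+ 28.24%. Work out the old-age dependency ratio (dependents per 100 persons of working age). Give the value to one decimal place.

Old-age dependency ratio = 28.24 / 57.09 × 100 = 49.5

Old-age dependency ratio: 49.5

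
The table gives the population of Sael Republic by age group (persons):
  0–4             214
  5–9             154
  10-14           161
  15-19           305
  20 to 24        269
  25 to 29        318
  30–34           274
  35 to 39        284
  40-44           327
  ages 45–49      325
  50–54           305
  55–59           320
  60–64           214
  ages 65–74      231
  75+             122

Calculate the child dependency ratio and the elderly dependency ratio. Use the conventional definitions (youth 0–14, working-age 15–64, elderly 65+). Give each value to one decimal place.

Youth dependency ratio: 18.0
Old-age dependency ratio: 12.0

0–14: 214 + 154 + 161 = 529
15–64: 305 + 269 + 318 + 274 + 284 + 327 + 325 + 305 + 320 + 214 = 2,941
65+: 231 + 122 = 353
Youth dependency ratio = 529 / 2,941 × 100 = 18.0
Old-age dependency ratio = 353 / 2,941 × 100 = 12.0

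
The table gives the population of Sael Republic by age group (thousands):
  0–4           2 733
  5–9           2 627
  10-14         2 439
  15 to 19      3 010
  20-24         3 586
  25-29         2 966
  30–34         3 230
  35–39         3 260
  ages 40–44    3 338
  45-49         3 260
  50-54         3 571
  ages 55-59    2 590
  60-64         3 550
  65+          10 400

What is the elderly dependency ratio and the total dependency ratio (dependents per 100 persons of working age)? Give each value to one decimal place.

Old-age dependency ratio: 32.1
Total dependency ratio: 56.2

0–14: 2 733 + 2 627 + 2 439 = 7 799
15–64: 3 010 + 3 586 + 2 966 + 3 230 + 3 260 + 3 338 + 3 260 + 3 571 + 2 590 + 3 550 = 32 361
65+: 10 400
Old-age dependency ratio = 10 400 / 32 361 × 100 = 32.1
Total dependency ratio = (7 799 + 10 400) / 32 361 × 100 = 18 199 / 32 361 × 100 = 56.2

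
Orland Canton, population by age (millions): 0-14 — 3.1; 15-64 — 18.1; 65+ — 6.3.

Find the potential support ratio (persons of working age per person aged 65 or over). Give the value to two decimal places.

Potential support ratio = 18.1 / 6.3 = 2.87

Potential support ratio: 2.87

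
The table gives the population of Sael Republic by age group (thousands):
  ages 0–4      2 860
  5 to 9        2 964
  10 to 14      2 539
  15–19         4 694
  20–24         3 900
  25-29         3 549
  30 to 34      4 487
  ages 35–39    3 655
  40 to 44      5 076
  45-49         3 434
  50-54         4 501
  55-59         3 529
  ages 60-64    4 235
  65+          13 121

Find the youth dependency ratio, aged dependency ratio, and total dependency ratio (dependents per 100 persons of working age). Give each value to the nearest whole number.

0–14: 2 860 + 2 964 + 2 539 = 8 363
15–64: 4 694 + 3 900 + 3 549 + 4 487 + 3 655 + 5 076 + 3 434 + 4 501 + 3 529 + 4 235 = 41 060
65+: 13 121
Youth dependency ratio = 8 363 / 41 060 × 100 = 20
Old-age dependency ratio = 13 121 / 41 060 × 100 = 32
Total dependency ratio = (8 363 + 13 121) / 41 060 × 100 = 21 484 / 41 060 × 100 = 52

Youth dependency ratio: 20
Old-age dependency ratio: 32
Total dependency ratio: 52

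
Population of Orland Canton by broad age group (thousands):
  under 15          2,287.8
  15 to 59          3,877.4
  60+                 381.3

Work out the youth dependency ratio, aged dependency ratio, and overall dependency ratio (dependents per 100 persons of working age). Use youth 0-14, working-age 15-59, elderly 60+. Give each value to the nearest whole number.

Youth dependency ratio = 2,287.8 / 3,877.4 × 100 = 59
Old-age dependency ratio = 381.3 / 3,877.4 × 100 = 10
Total dependency ratio = (2,287.8 + 381.3) / 3,877.4 × 100 = 2,669.1 / 3,877.4 × 100 = 69

Youth dependency ratio: 59
Old-age dependency ratio: 10
Total dependency ratio: 69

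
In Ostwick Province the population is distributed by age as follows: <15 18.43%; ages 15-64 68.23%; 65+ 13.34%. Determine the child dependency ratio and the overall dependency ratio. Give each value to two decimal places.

Youth dependency ratio: 27.01
Total dependency ratio: 46.56

Youth dependency ratio = 18.43 / 68.23 × 100 = 27.01
Total dependency ratio = (18.43 + 13.34) / 68.23 × 100 = 31.77 / 68.23 × 100 = 46.56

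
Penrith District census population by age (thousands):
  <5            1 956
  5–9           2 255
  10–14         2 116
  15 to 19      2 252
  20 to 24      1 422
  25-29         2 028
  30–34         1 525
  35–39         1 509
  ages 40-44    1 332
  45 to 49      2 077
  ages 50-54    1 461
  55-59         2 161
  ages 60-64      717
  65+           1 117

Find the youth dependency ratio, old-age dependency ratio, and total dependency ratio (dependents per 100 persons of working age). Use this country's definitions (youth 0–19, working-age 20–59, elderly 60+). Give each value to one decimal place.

0–19: 1 956 + 2 255 + 2 116 + 2 252 = 8 579
20–59: 1 422 + 2 028 + 1 525 + 1 509 + 1 332 + 2 077 + 1 461 + 2 161 = 13 515
60+: 717 + 1 117 = 1 834
Youth dependency ratio = 8 579 / 13 515 × 100 = 63.5
Old-age dependency ratio = 1 834 / 13 515 × 100 = 13.6
Total dependency ratio = (8 579 + 1 834) / 13 515 × 100 = 10 413 / 13 515 × 100 = 77.0

Youth dependency ratio: 63.5
Old-age dependency ratio: 13.6
Total dependency ratio: 77.0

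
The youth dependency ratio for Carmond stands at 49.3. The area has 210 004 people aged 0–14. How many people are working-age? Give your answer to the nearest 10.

Working-age: 425 970

Youth dependency ratio = youth / working-age × 100
49.3 = 210 004 / W × 100
⇒ 425 970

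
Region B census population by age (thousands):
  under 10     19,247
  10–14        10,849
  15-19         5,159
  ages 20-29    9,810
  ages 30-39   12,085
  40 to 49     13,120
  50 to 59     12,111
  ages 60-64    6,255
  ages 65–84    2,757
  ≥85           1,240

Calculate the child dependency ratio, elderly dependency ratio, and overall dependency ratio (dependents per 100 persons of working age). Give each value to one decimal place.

Youth dependency ratio: 51.4
Old-age dependency ratio: 6.8
Total dependency ratio: 58.2

0–14: 19,247 + 10,849 = 30,096
15–64: 5,159 + 9,810 + 12,085 + 13,120 + 12,111 + 6,255 = 58,540
65+: 2,757 + 1,240 = 3,997
Youth dependency ratio = 30,096 / 58,540 × 100 = 51.4
Old-age dependency ratio = 3,997 / 58,540 × 100 = 6.8
Total dependency ratio = (30,096 + 3,997) / 58,540 × 100 = 34,093 / 58,540 × 100 = 58.2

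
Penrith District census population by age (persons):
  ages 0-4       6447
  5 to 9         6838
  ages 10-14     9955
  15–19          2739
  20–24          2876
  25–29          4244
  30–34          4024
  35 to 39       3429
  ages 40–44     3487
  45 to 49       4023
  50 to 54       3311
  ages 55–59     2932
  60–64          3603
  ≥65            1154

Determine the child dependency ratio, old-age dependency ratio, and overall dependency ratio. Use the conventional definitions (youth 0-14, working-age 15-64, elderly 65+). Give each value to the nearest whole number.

0–14: 6447 + 6838 + 9955 = 23240
15–64: 2739 + 2876 + 4244 + 4024 + 3429 + 3487 + 4023 + 3311 + 2932 + 3603 = 34668
65+: 1154
Youth dependency ratio = 23240 / 34668 × 100 = 67
Old-age dependency ratio = 1154 / 34668 × 100 = 3
Total dependency ratio = (23240 + 1154) / 34668 × 100 = 24394 / 34668 × 100 = 70

Youth dependency ratio: 67
Old-age dependency ratio: 3
Total dependency ratio: 70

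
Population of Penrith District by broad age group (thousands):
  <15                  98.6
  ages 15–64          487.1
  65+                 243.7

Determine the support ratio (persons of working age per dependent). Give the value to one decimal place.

Support ratio: 1.4

Support ratio = 487.1 / (98.6 + 243.7) = 487.1 / 342.3 = 1.4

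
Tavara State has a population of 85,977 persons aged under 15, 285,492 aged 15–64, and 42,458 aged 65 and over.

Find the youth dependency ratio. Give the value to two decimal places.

Youth dependency ratio = 85,977 / 285,492 × 100 = 30.12

Youth dependency ratio: 30.12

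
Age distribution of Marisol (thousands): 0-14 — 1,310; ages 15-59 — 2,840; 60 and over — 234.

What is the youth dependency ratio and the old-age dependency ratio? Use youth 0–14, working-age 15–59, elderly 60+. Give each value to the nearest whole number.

Youth dependency ratio: 46
Old-age dependency ratio: 8

Youth dependency ratio = 1,310 / 2,840 × 100 = 46
Old-age dependency ratio = 234 / 2,840 × 100 = 8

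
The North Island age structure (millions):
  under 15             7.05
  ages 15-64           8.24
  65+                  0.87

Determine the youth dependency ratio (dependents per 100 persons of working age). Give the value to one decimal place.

Youth dependency ratio: 85.6

Youth dependency ratio = 7.05 / 8.24 × 100 = 85.6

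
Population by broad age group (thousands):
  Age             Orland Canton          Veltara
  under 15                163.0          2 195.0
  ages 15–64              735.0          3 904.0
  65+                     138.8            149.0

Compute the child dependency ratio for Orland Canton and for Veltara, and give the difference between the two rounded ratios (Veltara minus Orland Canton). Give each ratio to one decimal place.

Orland Canton: 163.0 / 735.0 × 100 = 22.2
Veltara: 2 195.0 / 3 904.0 × 100 = 56.2

Orland Canton: 22.2
Veltara: 56.2
Difference: +34.0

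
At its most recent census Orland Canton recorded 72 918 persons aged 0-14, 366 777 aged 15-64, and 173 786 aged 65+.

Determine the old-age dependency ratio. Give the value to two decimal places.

Old-age dependency ratio: 47.38

Old-age dependency ratio = 173 786 / 366 777 × 100 = 47.38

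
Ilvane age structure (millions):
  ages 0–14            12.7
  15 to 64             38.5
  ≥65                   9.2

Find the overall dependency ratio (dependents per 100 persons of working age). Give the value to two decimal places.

Total dependency ratio = (12.7 + 9.2) / 38.5 × 100 = 21.9 / 38.5 × 100 = 56.88

Total dependency ratio: 56.88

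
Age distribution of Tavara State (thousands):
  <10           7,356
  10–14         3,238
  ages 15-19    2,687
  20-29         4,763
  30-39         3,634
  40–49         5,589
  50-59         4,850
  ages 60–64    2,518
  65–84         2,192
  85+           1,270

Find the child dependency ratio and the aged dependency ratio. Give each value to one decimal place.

0–14: 7,356 + 3,238 = 10,594
15–64: 2,687 + 4,763 + 3,634 + 5,589 + 4,850 + 2,518 = 24,041
65+: 2,192 + 1,270 = 3,462
Youth dependency ratio = 10,594 / 24,041 × 100 = 44.1
Old-age dependency ratio = 3,462 / 24,041 × 100 = 14.4

Youth dependency ratio: 44.1
Old-age dependency ratio: 14.4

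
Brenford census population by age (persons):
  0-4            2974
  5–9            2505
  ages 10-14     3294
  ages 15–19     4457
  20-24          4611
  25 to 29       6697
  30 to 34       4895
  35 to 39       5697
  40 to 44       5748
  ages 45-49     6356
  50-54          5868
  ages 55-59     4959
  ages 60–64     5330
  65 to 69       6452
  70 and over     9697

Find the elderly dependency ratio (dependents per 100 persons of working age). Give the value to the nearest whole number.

0–14: 2974 + 2505 + 3294 = 8773
15–64: 4457 + 4611 + 6697 + 4895 + 5697 + 5748 + 6356 + 5868 + 4959 + 5330 = 54618
65+: 6452 + 9697 = 16149
Old-age dependency ratio = 16149 / 54618 × 100 = 30

Old-age dependency ratio: 30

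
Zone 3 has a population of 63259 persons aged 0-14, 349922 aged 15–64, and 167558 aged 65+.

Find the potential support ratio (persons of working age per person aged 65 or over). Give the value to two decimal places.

Potential support ratio = 349922 / 167558 = 2.09

Potential support ratio: 2.09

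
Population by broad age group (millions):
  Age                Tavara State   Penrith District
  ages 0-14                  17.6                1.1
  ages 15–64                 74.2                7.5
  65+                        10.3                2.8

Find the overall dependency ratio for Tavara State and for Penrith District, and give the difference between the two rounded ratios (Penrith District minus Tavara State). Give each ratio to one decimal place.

Tavara State: (17.6 + 10.3) / 74.2 × 100 = 27.9 / 74.2 × 100 = 37.6
Penrith District: (1.1 + 2.8) / 7.5 × 100 = 3.9 / 7.5 × 100 = 52.0

Tavara State: 37.6
Penrith District: 52.0
Difference: +14.4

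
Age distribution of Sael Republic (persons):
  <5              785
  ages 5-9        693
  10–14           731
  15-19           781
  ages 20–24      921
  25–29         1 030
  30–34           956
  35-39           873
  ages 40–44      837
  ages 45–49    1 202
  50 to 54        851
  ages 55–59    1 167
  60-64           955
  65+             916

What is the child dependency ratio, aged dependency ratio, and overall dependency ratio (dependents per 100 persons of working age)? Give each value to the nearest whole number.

Youth dependency ratio: 23
Old-age dependency ratio: 10
Total dependency ratio: 33

0–14: 785 + 693 + 731 = 2 209
15–64: 781 + 921 + 1 030 + 956 + 873 + 837 + 1 202 + 851 + 1 167 + 955 = 9 573
65+: 916
Youth dependency ratio = 2 209 / 9 573 × 100 = 23
Old-age dependency ratio = 916 / 9 573 × 100 = 10
Total dependency ratio = (2 209 + 916) / 9 573 × 100 = 3 125 / 9 573 × 100 = 33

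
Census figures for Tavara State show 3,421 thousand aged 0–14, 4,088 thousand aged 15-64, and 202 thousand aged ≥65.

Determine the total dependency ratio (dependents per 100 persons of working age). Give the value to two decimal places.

Total dependency ratio: 88.63

Total dependency ratio = (3,421 + 202) / 4,088 × 100 = 3,623 / 4,088 × 100 = 88.63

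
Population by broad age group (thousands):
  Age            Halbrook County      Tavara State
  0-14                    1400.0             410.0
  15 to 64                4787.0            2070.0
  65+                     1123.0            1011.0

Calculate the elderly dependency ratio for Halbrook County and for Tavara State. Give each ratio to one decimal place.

Halbrook County: 23.5
Tavara State: 48.8

Halbrook County: 1123.0 / 4787.0 × 100 = 23.5
Tavara State: 1011.0 / 2070.0 × 100 = 48.8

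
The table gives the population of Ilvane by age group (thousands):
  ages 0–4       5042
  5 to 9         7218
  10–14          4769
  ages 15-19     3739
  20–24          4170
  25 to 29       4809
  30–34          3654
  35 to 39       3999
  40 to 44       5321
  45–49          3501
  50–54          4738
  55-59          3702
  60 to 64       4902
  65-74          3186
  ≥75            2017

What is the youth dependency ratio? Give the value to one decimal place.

Youth dependency ratio: 40.0

0–14: 5042 + 7218 + 4769 = 17029
15–64: 3739 + 4170 + 4809 + 3654 + 3999 + 5321 + 3501 + 4738 + 3702 + 4902 = 42535
65+: 3186 + 2017 = 5203
Youth dependency ratio = 17029 / 42535 × 100 = 40.0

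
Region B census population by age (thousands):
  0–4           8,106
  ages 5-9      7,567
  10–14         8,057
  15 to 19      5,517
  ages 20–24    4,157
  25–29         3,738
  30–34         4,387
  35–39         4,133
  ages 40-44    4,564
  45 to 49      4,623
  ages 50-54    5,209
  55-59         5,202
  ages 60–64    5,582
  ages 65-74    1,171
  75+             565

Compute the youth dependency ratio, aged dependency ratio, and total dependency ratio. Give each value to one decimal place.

0–14: 8,106 + 7,567 + 8,057 = 23,730
15–64: 5,517 + 4,157 + 3,738 + 4,387 + 4,133 + 4,564 + 4,623 + 5,209 + 5,202 + 5,582 = 47,112
65+: 1,171 + 565 = 1,736
Youth dependency ratio = 23,730 / 47,112 × 100 = 50.4
Old-age dependency ratio = 1,736 / 47,112 × 100 = 3.7
Total dependency ratio = (23,730 + 1,736) / 47,112 × 100 = 25,466 / 47,112 × 100 = 54.1

Youth dependency ratio: 50.4
Old-age dependency ratio: 3.7
Total dependency ratio: 54.1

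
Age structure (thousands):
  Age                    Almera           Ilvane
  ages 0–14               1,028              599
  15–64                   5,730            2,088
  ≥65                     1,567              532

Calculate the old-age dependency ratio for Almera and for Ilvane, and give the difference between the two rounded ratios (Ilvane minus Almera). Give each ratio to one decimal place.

Almera: 27.3
Ilvane: 25.5
Difference: -1.8

Almera: 1,567 / 5,730 × 100 = 27.3
Ilvane: 532 / 2,088 × 100 = 25.5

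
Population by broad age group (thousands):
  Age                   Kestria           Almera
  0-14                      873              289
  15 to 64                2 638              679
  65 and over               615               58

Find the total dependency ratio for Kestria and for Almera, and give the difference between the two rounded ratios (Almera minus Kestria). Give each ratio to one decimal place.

Kestria: (873 + 615) / 2 638 × 100 = 1 488 / 2 638 × 100 = 56.4
Almera: (289 + 58) / 679 × 100 = 347 / 679 × 100 = 51.1

Kestria: 56.4
Almera: 51.1
Difference: -5.3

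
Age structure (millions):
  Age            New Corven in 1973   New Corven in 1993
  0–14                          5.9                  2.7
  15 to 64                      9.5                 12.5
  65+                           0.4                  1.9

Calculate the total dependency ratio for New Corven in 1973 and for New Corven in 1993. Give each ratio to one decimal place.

New Corven in 1973: (5.9 + 0.4) / 9.5 × 100 = 6.3 / 9.5 × 100 = 66.3
New Corven in 1993: (2.7 + 1.9) / 12.5 × 100 = 4.6 / 12.5 × 100 = 36.8

New Corven in 1973: 66.3
New Corven in 1993: 36.8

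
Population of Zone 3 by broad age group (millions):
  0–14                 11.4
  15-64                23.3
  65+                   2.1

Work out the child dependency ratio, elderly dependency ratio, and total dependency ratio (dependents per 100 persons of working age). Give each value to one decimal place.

Youth dependency ratio = 11.4 / 23.3 × 100 = 48.9
Old-age dependency ratio = 2.1 / 23.3 × 100 = 9.0
Total dependency ratio = (11.4 + 2.1) / 23.3 × 100 = 13.5 / 23.3 × 100 = 57.9

Youth dependency ratio: 48.9
Old-age dependency ratio: 9.0
Total dependency ratio: 57.9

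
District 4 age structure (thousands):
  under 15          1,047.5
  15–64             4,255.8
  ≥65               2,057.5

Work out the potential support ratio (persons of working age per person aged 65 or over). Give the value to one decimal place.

Potential support ratio: 2.1

Potential support ratio = 4,255.8 / 2,057.5 = 2.1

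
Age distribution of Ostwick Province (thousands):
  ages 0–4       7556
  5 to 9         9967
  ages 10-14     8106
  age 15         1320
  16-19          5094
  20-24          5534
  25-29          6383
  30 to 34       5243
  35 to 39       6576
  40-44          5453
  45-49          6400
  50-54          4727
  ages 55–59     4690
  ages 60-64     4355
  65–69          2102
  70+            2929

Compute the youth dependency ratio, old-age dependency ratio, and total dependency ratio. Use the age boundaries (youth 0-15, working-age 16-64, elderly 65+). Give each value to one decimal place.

Youth dependency ratio: 49.5
Old-age dependency ratio: 9.2
Total dependency ratio: 58.7

0–15: 7556 + 9967 + 8106 + 1320 = 26949
16–64: 5094 + 5534 + 6383 + 5243 + 6576 + 5453 + 6400 + 4727 + 4690 + 4355 = 54455
65+: 2102 + 2929 = 5031
Youth dependency ratio = 26949 / 54455 × 100 = 49.5
Old-age dependency ratio = 5031 / 54455 × 100 = 9.2
Total dependency ratio = (26949 + 5031) / 54455 × 100 = 31980 / 54455 × 100 = 58.7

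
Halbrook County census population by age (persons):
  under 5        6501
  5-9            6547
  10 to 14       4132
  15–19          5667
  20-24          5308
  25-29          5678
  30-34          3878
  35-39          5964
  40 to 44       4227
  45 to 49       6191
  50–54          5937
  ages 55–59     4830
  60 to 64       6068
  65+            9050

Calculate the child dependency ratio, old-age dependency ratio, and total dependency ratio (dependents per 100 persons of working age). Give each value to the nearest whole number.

Youth dependency ratio: 32
Old-age dependency ratio: 17
Total dependency ratio: 49

0–14: 6501 + 6547 + 4132 = 17180
15–64: 5667 + 5308 + 5678 + 3878 + 5964 + 4227 + 6191 + 5937 + 4830 + 6068 = 53748
65+: 9050
Youth dependency ratio = 17180 / 53748 × 100 = 32
Old-age dependency ratio = 9050 / 53748 × 100 = 17
Total dependency ratio = (17180 + 9050) / 53748 × 100 = 26230 / 53748 × 100 = 49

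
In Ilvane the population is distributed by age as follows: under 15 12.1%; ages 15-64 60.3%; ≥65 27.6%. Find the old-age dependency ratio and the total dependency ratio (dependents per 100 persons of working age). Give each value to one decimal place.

Old-age dependency ratio = 27.6 / 60.3 × 100 = 45.8
Total dependency ratio = (12.1 + 27.6) / 60.3 × 100 = 39.7 / 60.3 × 100 = 65.8

Old-age dependency ratio: 45.8
Total dependency ratio: 65.8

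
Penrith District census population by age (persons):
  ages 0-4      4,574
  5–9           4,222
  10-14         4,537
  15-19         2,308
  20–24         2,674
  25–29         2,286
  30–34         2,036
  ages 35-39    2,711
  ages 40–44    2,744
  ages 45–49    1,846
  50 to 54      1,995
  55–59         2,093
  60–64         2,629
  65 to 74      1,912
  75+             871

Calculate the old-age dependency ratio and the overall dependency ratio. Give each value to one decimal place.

0–14: 4,574 + 4,222 + 4,537 = 13,333
15–64: 2,308 + 2,674 + 2,286 + 2,036 + 2,711 + 2,744 + 1,846 + 1,995 + 2,093 + 2,629 = 23,322
65+: 1,912 + 871 = 2,783
Old-age dependency ratio = 2,783 / 23,322 × 100 = 11.9
Total dependency ratio = (13,333 + 2,783) / 23,322 × 100 = 16,116 / 23,322 × 100 = 69.1

Old-age dependency ratio: 11.9
Total dependency ratio: 69.1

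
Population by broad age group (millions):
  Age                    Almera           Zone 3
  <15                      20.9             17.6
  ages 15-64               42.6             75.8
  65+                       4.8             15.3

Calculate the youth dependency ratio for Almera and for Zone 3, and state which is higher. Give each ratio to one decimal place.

Almera: 49.1
Zone 3: 23.2
Higher: Almera

Almera: 20.9 / 42.6 × 100 = 49.1
Zone 3: 17.6 / 75.8 × 100 = 23.2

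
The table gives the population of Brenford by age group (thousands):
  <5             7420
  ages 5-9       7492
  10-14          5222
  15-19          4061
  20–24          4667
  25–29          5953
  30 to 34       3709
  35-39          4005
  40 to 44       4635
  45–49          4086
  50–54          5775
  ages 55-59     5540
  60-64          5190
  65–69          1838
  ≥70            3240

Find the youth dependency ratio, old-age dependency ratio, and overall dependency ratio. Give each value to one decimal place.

0–14: 7420 + 7492 + 5222 = 20134
15–64: 4061 + 4667 + 5953 + 3709 + 4005 + 4635 + 4086 + 5775 + 5540 + 5190 = 47621
65+: 1838 + 3240 = 5078
Youth dependency ratio = 20134 / 47621 × 100 = 42.3
Old-age dependency ratio = 5078 / 47621 × 100 = 10.7
Total dependency ratio = (20134 + 5078) / 47621 × 100 = 25212 / 47621 × 100 = 52.9

Youth dependency ratio: 42.3
Old-age dependency ratio: 10.7
Total dependency ratio: 52.9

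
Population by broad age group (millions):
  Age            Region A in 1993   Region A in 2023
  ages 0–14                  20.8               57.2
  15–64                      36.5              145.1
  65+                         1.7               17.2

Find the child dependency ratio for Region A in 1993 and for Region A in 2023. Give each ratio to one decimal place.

Region A in 1993: 57.0
Region A in 2023: 39.4

Region A in 1993: 20.8 / 36.5 × 100 = 57.0
Region A in 2023: 57.2 / 145.1 × 100 = 39.4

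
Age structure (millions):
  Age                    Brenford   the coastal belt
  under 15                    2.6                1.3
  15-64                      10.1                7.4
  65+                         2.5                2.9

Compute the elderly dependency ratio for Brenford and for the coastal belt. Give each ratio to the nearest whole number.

Brenford: 2.5 / 10.1 × 100 = 25
the coastal belt: 2.9 / 7.4 × 100 = 39

Brenford: 25
the coastal belt: 39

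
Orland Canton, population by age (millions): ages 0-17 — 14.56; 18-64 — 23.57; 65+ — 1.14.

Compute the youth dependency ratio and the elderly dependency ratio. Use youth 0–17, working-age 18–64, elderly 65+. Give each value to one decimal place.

Youth dependency ratio = 14.56 / 23.57 × 100 = 61.8
Old-age dependency ratio = 1.14 / 23.57 × 100 = 4.8

Youth dependency ratio: 61.8
Old-age dependency ratio: 4.8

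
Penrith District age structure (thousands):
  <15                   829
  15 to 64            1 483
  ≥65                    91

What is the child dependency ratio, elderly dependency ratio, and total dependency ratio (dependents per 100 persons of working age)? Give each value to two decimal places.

Youth dependency ratio: 55.90
Old-age dependency ratio: 6.14
Total dependency ratio: 62.04

Youth dependency ratio = 829 / 1 483 × 100 = 55.90
Old-age dependency ratio = 91 / 1 483 × 100 = 6.14
Total dependency ratio = (829 + 91) / 1 483 × 100 = 920 / 1 483 × 100 = 62.04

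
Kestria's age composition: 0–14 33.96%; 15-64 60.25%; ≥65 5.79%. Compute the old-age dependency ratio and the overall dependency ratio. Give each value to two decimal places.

Old-age dependency ratio: 9.61
Total dependency ratio: 65.98

Old-age dependency ratio = 5.79 / 60.25 × 100 = 9.61
Total dependency ratio = (33.96 + 5.79) / 60.25 × 100 = 39.75 / 60.25 × 100 = 65.98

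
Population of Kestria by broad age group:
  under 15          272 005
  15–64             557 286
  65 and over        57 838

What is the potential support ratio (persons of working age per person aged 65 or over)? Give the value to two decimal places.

Potential support ratio: 9.64

Potential support ratio = 557 286 / 57 838 = 9.64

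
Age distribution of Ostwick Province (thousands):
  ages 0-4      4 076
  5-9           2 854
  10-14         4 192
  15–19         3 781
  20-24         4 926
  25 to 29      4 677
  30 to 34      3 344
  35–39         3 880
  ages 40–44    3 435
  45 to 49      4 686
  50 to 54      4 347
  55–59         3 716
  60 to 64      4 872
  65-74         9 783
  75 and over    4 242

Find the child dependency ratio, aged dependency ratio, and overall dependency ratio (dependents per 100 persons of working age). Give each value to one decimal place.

Youth dependency ratio: 26.7
Old-age dependency ratio: 33.7
Total dependency ratio: 60.4

0–14: 4 076 + 2 854 + 4 192 = 11 122
15–64: 3 781 + 4 926 + 4 677 + 3 344 + 3 880 + 3 435 + 4 686 + 4 347 + 3 716 + 4 872 = 41 664
65+: 9 783 + 4 242 = 14 025
Youth dependency ratio = 11 122 / 41 664 × 100 = 26.7
Old-age dependency ratio = 14 025 / 41 664 × 100 = 33.7
Total dependency ratio = (11 122 + 14 025) / 41 664 × 100 = 25 147 / 41 664 × 100 = 60.4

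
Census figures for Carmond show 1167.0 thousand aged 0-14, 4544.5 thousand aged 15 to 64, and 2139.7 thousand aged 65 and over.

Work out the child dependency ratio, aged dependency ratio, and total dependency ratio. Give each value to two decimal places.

Youth dependency ratio = 1167.0 / 4544.5 × 100 = 25.68
Old-age dependency ratio = 2139.7 / 4544.5 × 100 = 47.08
Total dependency ratio = (1167.0 + 2139.7) / 4544.5 × 100 = 3306.7 / 4544.5 × 100 = 72.76

Youth dependency ratio: 25.68
Old-age dependency ratio: 47.08
Total dependency ratio: 72.76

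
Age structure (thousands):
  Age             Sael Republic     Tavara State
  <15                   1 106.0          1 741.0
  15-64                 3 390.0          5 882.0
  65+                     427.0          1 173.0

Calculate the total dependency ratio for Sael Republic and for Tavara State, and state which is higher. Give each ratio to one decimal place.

Sael Republic: (1 106.0 + 427.0) / 3 390.0 × 100 = 1 533.0 / 3 390.0 × 100 = 45.2
Tavara State: (1 741.0 + 1 173.0) / 5 882.0 × 100 = 2 914.0 / 5 882.0 × 100 = 49.5

Sael Republic: 45.2
Tavara State: 49.5
Higher: Tavara State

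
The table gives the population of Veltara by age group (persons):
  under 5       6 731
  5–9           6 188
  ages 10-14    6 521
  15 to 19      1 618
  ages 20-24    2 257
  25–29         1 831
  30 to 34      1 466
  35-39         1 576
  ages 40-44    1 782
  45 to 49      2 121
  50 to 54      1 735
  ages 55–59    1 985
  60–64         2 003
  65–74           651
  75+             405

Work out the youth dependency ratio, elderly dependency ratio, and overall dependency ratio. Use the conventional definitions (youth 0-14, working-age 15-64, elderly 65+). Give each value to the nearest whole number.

0–14: 6 731 + 6 188 + 6 521 = 19 440
15–64: 1 618 + 2 257 + 1 831 + 1 466 + 1 576 + 1 782 + 2 121 + 1 735 + 1 985 + 2 003 = 18 374
65+: 651 + 405 = 1 056
Youth dependency ratio = 19 440 / 18 374 × 100 = 106
Old-age dependency ratio = 1 056 / 18 374 × 100 = 6
Total dependency ratio = (19 440 + 1 056) / 18 374 × 100 = 20 496 / 18 374 × 100 = 112

Youth dependency ratio: 106
Old-age dependency ratio: 6
Total dependency ratio: 112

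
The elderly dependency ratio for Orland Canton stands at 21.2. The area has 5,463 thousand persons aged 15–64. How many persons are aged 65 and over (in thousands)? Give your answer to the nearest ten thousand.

Old-age dependency ratio = elderly / working-age × 100
21.2 = E / 5,463 × 100
⇒ 1,160

Aged 65 and over: 1,160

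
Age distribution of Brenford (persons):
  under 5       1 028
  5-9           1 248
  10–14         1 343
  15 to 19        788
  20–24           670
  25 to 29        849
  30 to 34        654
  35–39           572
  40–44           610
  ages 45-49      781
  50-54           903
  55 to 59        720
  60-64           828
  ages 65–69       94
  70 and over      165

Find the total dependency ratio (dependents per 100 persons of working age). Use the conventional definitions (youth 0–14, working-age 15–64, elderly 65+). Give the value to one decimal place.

Total dependency ratio: 52.6

0–14: 1 028 + 1 248 + 1 343 = 3 619
15–64: 788 + 670 + 849 + 654 + 572 + 610 + 781 + 903 + 720 + 828 = 7 375
65+: 94 + 165 = 259
Total dependency ratio = (3 619 + 259) / 7 375 × 100 = 3 878 / 7 375 × 100 = 52.6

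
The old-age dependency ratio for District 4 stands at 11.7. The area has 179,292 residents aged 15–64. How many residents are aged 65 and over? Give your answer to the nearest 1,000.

Aged 65 and over: 21,000

Old-age dependency ratio = elderly / working-age × 100
11.7 = E / 179,292 × 100
⇒ 21,000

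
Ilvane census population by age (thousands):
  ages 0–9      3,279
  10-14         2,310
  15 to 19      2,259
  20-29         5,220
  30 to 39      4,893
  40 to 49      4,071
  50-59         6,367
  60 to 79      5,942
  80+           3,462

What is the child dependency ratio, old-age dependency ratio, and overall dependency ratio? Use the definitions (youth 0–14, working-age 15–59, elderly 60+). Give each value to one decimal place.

Youth dependency ratio: 24.5
Old-age dependency ratio: 41.2
Total dependency ratio: 65.7

0–14: 3,279 + 2,310 = 5,589
15–59: 2,259 + 5,220 + 4,893 + 4,071 + 6,367 = 22,810
60+: 5,942 + 3,462 = 9,404
Youth dependency ratio = 5,589 / 22,810 × 100 = 24.5
Old-age dependency ratio = 9,404 / 22,810 × 100 = 41.2
Total dependency ratio = (5,589 + 9,404) / 22,810 × 100 = 14,993 / 22,810 × 100 = 65.7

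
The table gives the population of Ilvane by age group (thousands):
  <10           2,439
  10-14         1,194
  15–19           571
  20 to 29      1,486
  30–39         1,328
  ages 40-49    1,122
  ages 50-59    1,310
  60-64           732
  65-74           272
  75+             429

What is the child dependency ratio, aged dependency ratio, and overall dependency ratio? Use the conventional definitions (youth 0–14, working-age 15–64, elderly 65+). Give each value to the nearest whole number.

0–14: 2,439 + 1,194 = 3,633
15–64: 571 + 1,486 + 1,328 + 1,122 + 1,310 + 732 = 6,549
65+: 272 + 429 = 701
Youth dependency ratio = 3,633 / 6,549 × 100 = 55
Old-age dependency ratio = 701 / 6,549 × 100 = 11
Total dependency ratio = (3,633 + 701) / 6,549 × 100 = 4,334 / 6,549 × 100 = 66

Youth dependency ratio: 55
Old-age dependency ratio: 11
Total dependency ratio: 66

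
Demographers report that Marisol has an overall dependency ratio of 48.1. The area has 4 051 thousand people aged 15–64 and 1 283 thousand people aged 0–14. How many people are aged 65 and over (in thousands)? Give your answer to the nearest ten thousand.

Total dependency ratio = (youth + elderly) / working-age × 100
48.1 = (1 283 + E) / 4 051 × 100
⇒ 670

Aged 65 and over: 670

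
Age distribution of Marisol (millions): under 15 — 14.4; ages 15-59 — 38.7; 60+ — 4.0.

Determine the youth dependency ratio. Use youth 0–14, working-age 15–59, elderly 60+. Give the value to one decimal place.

Youth dependency ratio = 14.4 / 38.7 × 100 = 37.2

Youth dependency ratio: 37.2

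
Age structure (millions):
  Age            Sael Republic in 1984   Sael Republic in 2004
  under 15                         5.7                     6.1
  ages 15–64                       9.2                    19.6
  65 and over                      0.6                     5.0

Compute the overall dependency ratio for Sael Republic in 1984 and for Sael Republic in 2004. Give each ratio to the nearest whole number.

Sael Republic in 1984: 68
Sael Republic in 2004: 57

Sael Republic in 1984: (5.7 + 0.6) / 9.2 × 100 = 6.3 / 9.2 × 100 = 68
Sael Republic in 2004: (6.1 + 5.0) / 19.6 × 100 = 11.1 / 19.6 × 100 = 57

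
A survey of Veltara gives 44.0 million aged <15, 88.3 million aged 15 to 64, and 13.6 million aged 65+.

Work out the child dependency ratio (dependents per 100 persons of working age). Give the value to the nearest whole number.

Youth dependency ratio: 50

Youth dependency ratio = 44.0 / 88.3 × 100 = 50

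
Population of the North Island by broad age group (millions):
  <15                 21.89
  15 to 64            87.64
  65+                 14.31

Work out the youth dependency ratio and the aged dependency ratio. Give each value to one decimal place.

Youth dependency ratio: 25.0
Old-age dependency ratio: 16.3

Youth dependency ratio = 21.89 / 87.64 × 100 = 25.0
Old-age dependency ratio = 14.31 / 87.64 × 100 = 16.3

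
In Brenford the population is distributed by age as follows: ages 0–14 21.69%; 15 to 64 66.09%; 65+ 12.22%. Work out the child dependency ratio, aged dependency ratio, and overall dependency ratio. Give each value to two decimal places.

Youth dependency ratio: 32.82
Old-age dependency ratio: 18.49
Total dependency ratio: 51.31

Youth dependency ratio = 21.69 / 66.09 × 100 = 32.82
Old-age dependency ratio = 12.22 / 66.09 × 100 = 18.49
Total dependency ratio = (21.69 + 12.22) / 66.09 × 100 = 33.91 / 66.09 × 100 = 51.31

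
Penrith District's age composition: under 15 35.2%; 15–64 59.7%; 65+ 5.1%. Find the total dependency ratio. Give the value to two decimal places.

Total dependency ratio: 67.50

Total dependency ratio = (35.2 + 5.1) / 59.7 × 100 = 40.3 / 59.7 × 100 = 67.50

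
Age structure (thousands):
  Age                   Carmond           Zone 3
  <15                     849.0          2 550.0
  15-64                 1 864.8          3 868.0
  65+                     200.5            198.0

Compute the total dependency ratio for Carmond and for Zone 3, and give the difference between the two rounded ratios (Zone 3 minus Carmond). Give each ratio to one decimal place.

Carmond: (849.0 + 200.5) / 1 864.8 × 100 = 1 049.5 / 1 864.8 × 100 = 56.3
Zone 3: (2 550.0 + 198.0) / 3 868.0 × 100 = 2 748.0 / 3 868.0 × 100 = 71.0

Carmond: 56.3
Zone 3: 71.0
Difference: +14.7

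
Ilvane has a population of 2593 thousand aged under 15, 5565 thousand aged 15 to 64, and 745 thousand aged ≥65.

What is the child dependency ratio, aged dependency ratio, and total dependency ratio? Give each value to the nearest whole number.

Youth dependency ratio = 2593 / 5565 × 100 = 47
Old-age dependency ratio = 745 / 5565 × 100 = 13
Total dependency ratio = (2593 + 745) / 5565 × 100 = 3338 / 5565 × 100 = 60

Youth dependency ratio: 47
Old-age dependency ratio: 13
Total dependency ratio: 60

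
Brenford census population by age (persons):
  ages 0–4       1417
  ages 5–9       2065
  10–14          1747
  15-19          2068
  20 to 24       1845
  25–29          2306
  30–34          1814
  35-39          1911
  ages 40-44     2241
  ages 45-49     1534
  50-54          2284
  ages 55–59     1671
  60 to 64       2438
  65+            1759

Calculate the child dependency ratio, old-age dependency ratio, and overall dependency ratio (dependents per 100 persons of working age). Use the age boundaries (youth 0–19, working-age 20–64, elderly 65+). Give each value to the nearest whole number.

0–19: 1417 + 2065 + 1747 + 2068 = 7297
20–64: 1845 + 2306 + 1814 + 1911 + 2241 + 1534 + 2284 + 1671 + 2438 = 18044
65+: 1759
Youth dependency ratio = 7297 / 18044 × 100 = 40
Old-age dependency ratio = 1759 / 18044 × 100 = 10
Total dependency ratio = (7297 + 1759) / 18044 × 100 = 9056 / 18044 × 100 = 50

Youth dependency ratio: 40
Old-age dependency ratio: 10
Total dependency ratio: 50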